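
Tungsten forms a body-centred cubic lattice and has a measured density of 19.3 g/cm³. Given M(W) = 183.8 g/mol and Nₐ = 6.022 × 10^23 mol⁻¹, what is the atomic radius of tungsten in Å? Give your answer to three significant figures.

1.37 Å

For a BCC cell (Z = 2), a³ = Z·M/(N_A·ρ) = 2 × 183.8 / (6.022 × 10²³ × 19.30) = 3.163 × 10^-23 cm³, so a = 3.162 × 10^-8 cm = 3.162 Å.
Atoms touch along the body diagonal, so √3·a = 4r, so r = 0.4330 × a = 1.37 Å.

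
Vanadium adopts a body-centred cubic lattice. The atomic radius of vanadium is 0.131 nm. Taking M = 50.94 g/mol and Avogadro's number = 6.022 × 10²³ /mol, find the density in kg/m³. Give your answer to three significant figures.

In a BCC lattice, atoms touch along the body diagonal, so √3·a = 4r, giving a = 0.3025 nm = 3.025 × 10^-8 cm.
With Z = 2, ρ = Z·M/(N_A·a³) = 2 × 50.94 / (6.022 × 10²³ × 2.769 × 10^-23) = 6.110 g/cm³ = 6110 kg/m³.

6110 kg/m³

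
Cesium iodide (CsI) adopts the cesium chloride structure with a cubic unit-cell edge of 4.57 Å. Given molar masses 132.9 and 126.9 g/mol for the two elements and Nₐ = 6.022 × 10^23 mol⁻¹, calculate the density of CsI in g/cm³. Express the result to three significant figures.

4.52 g/cm³

The cesium chloride structure contains Z = 1 formula unit per cell; M(CsI) = 132.9 + 126.9 = 259.8 g/mol.
a³ = (4.570 × 10^-8 cm)³ = 9.544 × 10^-23 cm³.
ρ = 1 × 259.8 / (6.022 × 10²³ × 9.544 × 10^-23) = 4.520 g/cm³.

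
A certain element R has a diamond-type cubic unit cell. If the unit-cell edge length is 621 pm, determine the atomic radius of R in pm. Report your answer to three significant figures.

134 pm

In a diamond cubic lattice, nearest neighbors lie along the body diagonal with √3·a = 8r.
r = √3·a/8 = 1.7321 × 621 / 8 = 134 pm.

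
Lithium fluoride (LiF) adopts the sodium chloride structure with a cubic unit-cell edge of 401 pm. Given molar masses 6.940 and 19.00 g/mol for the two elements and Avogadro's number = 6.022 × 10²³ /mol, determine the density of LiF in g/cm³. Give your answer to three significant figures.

The sodium chloride structure contains Z = 4 formula units per cell; M(LiF) = 6.940 + 19.00 = 25.94 g/mol.
a³ = (4.010 × 10^-8 cm)³ = 6.448 × 10^-23 cm³.
ρ = 4 × 25.94 / (6.022 × 10²³ × 6.448 × 10^-23) = 2.672 g/cm³.

2.67 g/cm³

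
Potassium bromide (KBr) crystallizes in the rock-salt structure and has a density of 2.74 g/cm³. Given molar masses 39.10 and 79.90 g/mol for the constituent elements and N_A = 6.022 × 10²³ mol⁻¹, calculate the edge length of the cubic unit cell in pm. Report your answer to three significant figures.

661 pm

M(KBr) = 119.0 g/mol; Z = 4 formula units per cell.
a³ = Z·M/(N_A·ρ) = 4 × 119.0 / (6.022 × 10²³ × 2.74) = 2.885 × 10^-22 cm³, so a = 6.608 × 10^-8 cm = 661 pm.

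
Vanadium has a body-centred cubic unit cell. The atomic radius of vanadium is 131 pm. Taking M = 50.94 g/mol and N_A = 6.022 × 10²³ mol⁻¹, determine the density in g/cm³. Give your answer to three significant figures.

In a BCC lattice, atoms touch along the body diagonal, so √3·a = 4r, giving a = 302.5 pm = 3.025 × 10^-8 cm.
With Z = 2, ρ = Z·M/(N_A·a³) = 2 × 50.94 / (6.022 × 10²³ × 2.769 × 10^-23) = 6.110 g/cm³.

6.11 g/cm³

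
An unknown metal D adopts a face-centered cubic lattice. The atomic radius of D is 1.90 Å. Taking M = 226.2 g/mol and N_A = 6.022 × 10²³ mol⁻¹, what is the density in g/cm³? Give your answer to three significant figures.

9.68 g/cm³

In an FCC lattice, atoms touch along the face diagonal, so √2·a = 4r, giving a = 5.374 Å = 5.374 × 10^-8 cm.
With Z = 4, ρ = Z·M/(N_A·a³) = 4 × 226.2 / (6.022 × 10²³ × 1.552 × 10^-22) = 9.681 g/cm³.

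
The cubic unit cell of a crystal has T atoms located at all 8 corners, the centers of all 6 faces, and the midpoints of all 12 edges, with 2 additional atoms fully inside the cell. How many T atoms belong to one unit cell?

Corner atoms are shared by 8 cells (1/8 each), face atoms by 2 (1/2 each), edge atoms by 4 (1/4 each), interior atoms are unshared.
Net atoms = 8 × 1/8 + 6 × 1/2 + 12 × 1/4 + 2 = 1 + 3 + 3 + 2 = 9.

9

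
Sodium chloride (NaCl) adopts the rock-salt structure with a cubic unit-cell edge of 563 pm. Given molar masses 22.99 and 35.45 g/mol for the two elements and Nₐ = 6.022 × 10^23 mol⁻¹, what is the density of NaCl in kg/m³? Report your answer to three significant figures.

2180 kg/m³

The rock-salt structure contains Z = 4 formula units per cell; M(NaCl) = 22.99 + 35.45 = 58.44 g/mol.
a³ = (5.630 × 10^-8 cm)³ = 1.785 × 10^-22 cm³.
ρ = 4 × 58.44 / (6.022 × 10²³ × 1.785 × 10^-22) = 2.175 g/cm³ = 2180 kg/m³.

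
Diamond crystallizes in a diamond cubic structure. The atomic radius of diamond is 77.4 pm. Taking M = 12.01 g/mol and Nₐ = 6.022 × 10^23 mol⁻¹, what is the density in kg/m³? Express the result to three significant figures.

3490 kg/m³

In a diamond cubic lattice, nearest neighbors lie along the body diagonal with √3·a = 8r, giving a = 357.5 pm = 3.575 × 10^-8 cm.
With Z = 8, ρ = Z·M/(N_A·a³) = 8 × 12.01 / (6.022 × 10²³ × 4.569 × 10^-23) = 3.492 g/cm³ = 3490 kg/m³.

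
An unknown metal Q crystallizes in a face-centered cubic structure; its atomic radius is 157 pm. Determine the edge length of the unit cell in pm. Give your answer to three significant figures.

In an FCC lattice, atoms touch along the face diagonal, so √2·a = 4r.
a = 4r/√2 = 4 × 157 / 1.4142 = 444 pm.

444 pm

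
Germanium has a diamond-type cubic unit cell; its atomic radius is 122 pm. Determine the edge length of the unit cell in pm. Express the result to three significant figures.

563 pm

In a diamond cubic lattice, nearest neighbors lie along the body diagonal with √3·a = 8r.
a = 8r/√3 = 8 × 122 / 1.7321 = 563 pm.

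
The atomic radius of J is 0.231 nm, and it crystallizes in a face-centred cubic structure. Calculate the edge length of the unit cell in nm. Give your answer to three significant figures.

0.653 nm

In an FCC lattice, atoms touch along the face diagonal, so √2·a = 4r.
a = 4r/√2 = 4 × 0.231 / 1.4142 = 0.653 nm.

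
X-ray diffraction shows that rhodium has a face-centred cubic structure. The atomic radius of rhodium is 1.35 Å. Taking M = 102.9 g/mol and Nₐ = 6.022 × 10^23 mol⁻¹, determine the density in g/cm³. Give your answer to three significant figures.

In an FCC lattice, atoms touch along the face diagonal, so √2·a = 4r, giving a = 3.818 Å = 3.818 × 10^-8 cm.
With Z = 4, ρ = Z·M/(N_A·a³) = 4 × 102.9 / (6.022 × 10²³ × 5.567 × 10^-23) = 12.28 g/cm³.

12.3 g/cm³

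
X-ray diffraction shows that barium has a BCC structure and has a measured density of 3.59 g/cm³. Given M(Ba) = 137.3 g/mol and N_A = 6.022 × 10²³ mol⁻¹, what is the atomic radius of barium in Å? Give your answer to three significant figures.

2.18 Å

For a BCC cell (Z = 2), a³ = Z·M/(N_A·ρ) = 2 × 137.3 / (6.022 × 10²³ × 3.590) = 1.270 × 10^-22 cm³, so a = 5.027 × 10^-8 cm = 5.027 Å.
Atoms touch along the body diagonal, so √3·a = 4r, so r = 0.4330 × a = 2.18 Å.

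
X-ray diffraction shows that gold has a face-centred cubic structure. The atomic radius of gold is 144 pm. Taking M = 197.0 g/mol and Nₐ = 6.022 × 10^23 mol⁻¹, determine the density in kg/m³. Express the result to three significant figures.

19400 kg/m³

In an FCC lattice, atoms touch along the face diagonal, so √2·a = 4r, giving a = 407.3 pm = 4.073 × 10^-8 cm.
With Z = 4, ρ = Z·M/(N_A·a³) = 4 × 197.0 / (6.022 × 10²³ × 6.757 × 10^-23) = 19.37 g/cm³ = 19400 kg/m³.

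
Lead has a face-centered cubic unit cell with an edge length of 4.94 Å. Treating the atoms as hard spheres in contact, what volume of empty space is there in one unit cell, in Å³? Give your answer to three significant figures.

In an FCC lattice atoms touch along the face diagonal, so √2·a = 4r, so r = 0.3536a = 1.747 Å.
V_cell = a³ = 120.6 Å³; V_atoms = 4 × (4/3)πr³ = 89.27 Å³.
Empty space = 120.6 − 89.27 = 31.3 Å³.

31.3 Å³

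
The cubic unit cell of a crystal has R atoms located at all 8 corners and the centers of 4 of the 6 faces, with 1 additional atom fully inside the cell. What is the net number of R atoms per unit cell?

4

Corner atoms are shared by 8 cells (1/8 each), face atoms by 2 (1/2 each), interior atoms are unshared.
Net atoms = 8 × 1/8 + 4 × 1/2 + 1 = 1 + 2 + 1 = 4.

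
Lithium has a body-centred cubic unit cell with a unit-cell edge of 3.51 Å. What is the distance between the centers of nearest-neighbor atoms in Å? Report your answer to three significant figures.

In a BCC structure, atoms touch along the body diagonal, so √3·a = 4r; the nearest-neighbor distance equals 2r = 0.8660·a.
d = 0.8660 × 3.51 = 3.04 Å.

3.04 Å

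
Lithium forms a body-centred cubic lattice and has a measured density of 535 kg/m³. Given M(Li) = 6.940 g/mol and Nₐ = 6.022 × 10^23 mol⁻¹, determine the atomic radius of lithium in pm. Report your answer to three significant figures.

For a BCC cell (Z = 2), a³ = Z·M/(N_A·ρ) = 2 × 6.940 / (6.022 × 10²³ × 0.5350) = 4.308 × 10^-23 cm³, so a = 3.506 × 10^-8 cm = 350.6 pm.
Atoms touch along the body diagonal, so √3·a = 4r, so r = 0.4330 × a = 152 pm.

152 pm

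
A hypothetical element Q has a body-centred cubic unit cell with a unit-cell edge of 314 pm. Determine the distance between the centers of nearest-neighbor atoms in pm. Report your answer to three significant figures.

272 pm

In a BCC structure, atoms touch along the body diagonal, so √3·a = 4r; the nearest-neighbor distance equals 2r = 0.8660·a.
d = 0.8660 × 314 = 272 pm.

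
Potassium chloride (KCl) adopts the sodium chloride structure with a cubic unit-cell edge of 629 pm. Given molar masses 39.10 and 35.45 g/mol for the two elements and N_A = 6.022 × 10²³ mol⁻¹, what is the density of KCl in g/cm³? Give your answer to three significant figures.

The sodium chloride structure contains Z = 4 formula units per cell; M(KCl) = 39.10 + 35.45 = 74.55 g/mol.
a³ = (6.290 × 10^-8 cm)³ = 2.489 × 10^-22 cm³.
ρ = 4 × 74.55 / (6.022 × 10²³ × 2.489 × 10^-22) = 1.990 g/cm³.

1.99 g/cm³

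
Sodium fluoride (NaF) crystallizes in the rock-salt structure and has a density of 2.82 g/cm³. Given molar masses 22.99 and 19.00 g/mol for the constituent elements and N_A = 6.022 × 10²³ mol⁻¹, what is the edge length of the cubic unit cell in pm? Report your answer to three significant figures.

M(NaF) = 41.99 g/mol; Z = 4 formula units per cell.
a³ = Z·M/(N_A·ρ) = 4 × 41.99 / (6.022 × 10²³ × 2.82) = 9.890 × 10^-23 cm³, so a = 4.625 × 10^-8 cm = 462 pm.

462 pm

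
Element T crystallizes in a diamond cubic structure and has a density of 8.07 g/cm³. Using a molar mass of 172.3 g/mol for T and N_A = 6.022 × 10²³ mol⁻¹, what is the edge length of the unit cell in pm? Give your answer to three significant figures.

With Z = 8 atoms per diamond cubic cell, a³ = Z·M/(N_A·ρ) = 8 × 172.3 / (6.022 × 10²³ × 8.070 g/cm³) = 2.836 × 10^-22 cm³.
a = (2.836 × 10^-22)^(1/3) = 6.570 × 10^-8 cm = 657 pm.

657 pm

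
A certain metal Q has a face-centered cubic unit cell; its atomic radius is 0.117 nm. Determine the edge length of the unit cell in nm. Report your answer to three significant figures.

0.331 nm

In an FCC lattice, atoms touch along the face diagonal, so √2·a = 4r.
a = 4r/√2 = 4 × 0.117 / 1.4142 = 0.331 nm.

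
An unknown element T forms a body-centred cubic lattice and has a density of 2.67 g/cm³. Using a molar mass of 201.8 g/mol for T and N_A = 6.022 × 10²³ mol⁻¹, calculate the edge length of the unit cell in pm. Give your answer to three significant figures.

With Z = 2 atoms per BCC cell, a³ = Z·M/(N_A·ρ) = 2 × 201.8 / (6.022 × 10²³ × 2.670 g/cm³) = 2.510 × 10^-22 cm³.
a = (2.510 × 10^-22)^(1/3) = 6.308 × 10^-8 cm = 631 pm.

631 pm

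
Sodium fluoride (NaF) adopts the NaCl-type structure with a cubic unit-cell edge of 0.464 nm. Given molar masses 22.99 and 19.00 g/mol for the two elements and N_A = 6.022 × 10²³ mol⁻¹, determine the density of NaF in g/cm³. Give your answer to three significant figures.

The NaCl-type structure contains Z = 4 formula units per cell; M(NaF) = 22.99 + 19.00 = 41.99 g/mol.
a³ = (4.640 × 10^-8 cm)³ = 9.990 × 10^-23 cm³.
ρ = 4 × 41.99 / (6.022 × 10²³ × 9.990 × 10^-23) = 2.792 g/cm³.

2.79 g/cm³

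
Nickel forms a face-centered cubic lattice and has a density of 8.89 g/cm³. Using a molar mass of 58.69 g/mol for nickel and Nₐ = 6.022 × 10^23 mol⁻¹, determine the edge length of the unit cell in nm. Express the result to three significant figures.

With Z = 4 atoms per FCC cell, a³ = Z·M/(N_A·ρ) = 4 × 58.69 / (6.022 × 10²³ × 8.890 g/cm³) = 4.385 × 10^-23 cm³.
a = (4.385 × 10^-23)^(1/3) = 3.526 × 10^-8 cm = 0.353 nm.

0.353 nm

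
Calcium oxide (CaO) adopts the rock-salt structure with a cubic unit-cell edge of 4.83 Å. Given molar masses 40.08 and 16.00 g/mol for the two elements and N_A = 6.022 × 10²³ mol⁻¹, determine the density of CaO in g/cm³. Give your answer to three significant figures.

The rock-salt structure contains Z = 4 formula units per cell; M(CaO) = 40.08 + 16.00 = 56.08 g/mol.
a³ = (4.830 × 10^-8 cm)³ = 1.127 × 10^-22 cm³.
ρ = 4 × 56.08 / (6.022 × 10²³ × 1.127 × 10^-22) = 3.306 g/cm³.

3.31 g/cm³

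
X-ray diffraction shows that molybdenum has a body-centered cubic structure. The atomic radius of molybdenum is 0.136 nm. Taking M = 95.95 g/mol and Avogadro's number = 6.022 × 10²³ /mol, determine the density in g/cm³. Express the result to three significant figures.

10.3 g/cm³

In a BCC lattice, atoms touch along the body diagonal, so √3·a = 4r, giving a = 0.3141 nm = 3.141 × 10^-8 cm.
With Z = 2, ρ = Z·M/(N_A·a³) = 2 × 95.95 / (6.022 × 10²³ × 3.098 × 10^-23) = 10.29 g/cm³.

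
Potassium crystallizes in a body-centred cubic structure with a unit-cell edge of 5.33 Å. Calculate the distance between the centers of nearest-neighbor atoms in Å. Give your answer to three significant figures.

4.62 Å

In a BCC structure, atoms touch along the body diagonal, so √3·a = 4r; the nearest-neighbor distance equals 2r = 0.8660·a.
d = 0.8660 × 5.33 = 4.62 Å.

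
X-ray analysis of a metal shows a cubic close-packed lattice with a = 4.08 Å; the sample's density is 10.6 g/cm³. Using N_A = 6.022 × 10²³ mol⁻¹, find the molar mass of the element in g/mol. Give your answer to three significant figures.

108 g/mol

An FCC cell has Z = 4 atoms; a = 4.080 × 10^-8 cm.
M = ρ·N_A·a³/Z = 10.6 × 6.022 × 10²³ × 6.792 × 10^-23 / 4 = 108 g/mol.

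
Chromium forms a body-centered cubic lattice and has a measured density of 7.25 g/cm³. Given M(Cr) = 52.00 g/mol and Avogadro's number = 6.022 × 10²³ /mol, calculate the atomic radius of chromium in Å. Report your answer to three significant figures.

1.25 Å

For a BCC cell (Z = 2), a³ = Z·M/(N_A·ρ) = 2 × 52.00 / (6.022 × 10²³ × 7.250) = 2.382 × 10^-23 cm³, so a = 2.877 × 10^-8 cm = 2.877 Å.
Atoms touch along the body diagonal, so √3·a = 4r, so r = 0.4330 × a = 1.25 Å.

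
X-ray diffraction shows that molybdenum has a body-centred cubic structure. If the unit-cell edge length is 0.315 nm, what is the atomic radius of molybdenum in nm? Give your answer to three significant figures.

In a BCC lattice, atoms touch along the body diagonal, so √3·a = 4r.
r = √3·a/4 = 1.7321 × 0.315 / 4 = 0.136 nm.

0.136 nm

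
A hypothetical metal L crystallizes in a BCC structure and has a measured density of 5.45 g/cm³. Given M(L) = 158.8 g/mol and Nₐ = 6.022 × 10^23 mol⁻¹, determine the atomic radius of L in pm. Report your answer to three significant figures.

199 pm

For a BCC cell (Z = 2), a³ = Z·M/(N_A·ρ) = 2 × 158.8 / (6.022 × 10²³ × 5.450) = 9.677 × 10^-23 cm³, so a = 4.591 × 10^-8 cm = 459.1 pm.
Atoms touch along the body diagonal, so √3·a = 4r, so r = 0.4330 × a = 199 pm.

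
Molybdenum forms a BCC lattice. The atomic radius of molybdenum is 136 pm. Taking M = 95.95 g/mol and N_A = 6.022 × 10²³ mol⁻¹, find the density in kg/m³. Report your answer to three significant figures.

In a BCC lattice, atoms touch along the body diagonal, so √3·a = 4r, giving a = 314.1 pm = 3.141 × 10^-8 cm.
With Z = 2, ρ = Z·M/(N_A·a³) = 2 × 95.95 / (6.022 × 10²³ × 3.098 × 10^-23) = 10.29 g/cm³ = 10300 kg/m³.

10300 kg/m³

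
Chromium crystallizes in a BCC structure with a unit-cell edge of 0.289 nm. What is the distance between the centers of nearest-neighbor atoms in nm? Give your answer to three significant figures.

0.250 nm

In a BCC structure, atoms touch along the body diagonal, so √3·a = 4r; the nearest-neighbor distance equals 2r = 0.8660·a.
d = 0.8660 × 0.289 = 0.250 nm.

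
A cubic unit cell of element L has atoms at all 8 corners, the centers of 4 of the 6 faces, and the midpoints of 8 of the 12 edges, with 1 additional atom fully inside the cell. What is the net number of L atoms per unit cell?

6

Corner atoms are shared by 8 cells (1/8 each), face atoms by 2 (1/2 each), edge atoms by 4 (1/4 each), interior atoms are unshared.
Net atoms = 8 × 1/8 + 4 × 1/2 + 8 × 1/4 + 1 = 1 + 2 + 2 + 1 = 6.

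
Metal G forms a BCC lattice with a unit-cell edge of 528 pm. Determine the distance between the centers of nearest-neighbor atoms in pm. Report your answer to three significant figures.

In a BCC structure, atoms touch along the body diagonal, so √3·a = 4r; the nearest-neighbor distance equals 2r = 0.8660·a.
d = 0.8660 × 528 = 457 pm.

457 pm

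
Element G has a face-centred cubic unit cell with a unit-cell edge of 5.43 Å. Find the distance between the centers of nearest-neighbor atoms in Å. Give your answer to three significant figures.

3.84 Å

In an FCC structure, atoms touch along the face diagonal, so √2·a = 4r; the nearest-neighbor distance equals 2r = 0.7071·a.
d = 0.7071 × 5.43 = 3.84 Å.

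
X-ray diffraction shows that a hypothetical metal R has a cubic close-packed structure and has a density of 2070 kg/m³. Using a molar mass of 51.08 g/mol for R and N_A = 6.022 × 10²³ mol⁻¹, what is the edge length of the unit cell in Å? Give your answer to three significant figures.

With Z = 4 atoms per FCC cell, a³ = Z·M/(N_A·ρ) = 4 × 51.08 / (6.022 × 10²³ × 2.070 g/cm³) = 1.639 × 10^-22 cm³.
a = (1.639 × 10^-22)^(1/3) = 5.473 × 10^-8 cm = 5.47 Å.

5.47 Å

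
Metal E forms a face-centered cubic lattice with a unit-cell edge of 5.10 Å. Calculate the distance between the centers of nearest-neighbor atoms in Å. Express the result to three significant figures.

3.61 Å

In an FCC structure, atoms touch along the face diagonal, so √2·a = 4r; the nearest-neighbor distance equals 2r = 0.7071·a.
d = 0.7071 × 5.10 = 3.61 Å.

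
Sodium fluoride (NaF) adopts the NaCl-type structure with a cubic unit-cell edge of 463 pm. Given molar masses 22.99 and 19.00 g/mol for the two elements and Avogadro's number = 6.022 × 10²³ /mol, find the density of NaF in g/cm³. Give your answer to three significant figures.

The NaCl-type structure contains Z = 4 formula units per cell; M(NaF) = 22.99 + 19.00 = 41.99 g/mol.
a³ = (4.630 × 10^-8 cm)³ = 9.925 × 10^-23 cm³.
ρ = 4 × 41.99 / (6.022 × 10²³ × 9.925 × 10^-23) = 2.810 g/cm³.

2.81 g/cm³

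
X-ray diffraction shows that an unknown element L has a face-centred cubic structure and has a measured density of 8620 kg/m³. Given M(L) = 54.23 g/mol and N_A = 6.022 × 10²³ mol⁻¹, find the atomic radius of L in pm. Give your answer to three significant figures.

123 pm

For an FCC cell (Z = 4), a³ = Z·M/(N_A·ρ) = 4 × 54.23 / (6.022 × 10²³ × 8.620) = 4.179 × 10^-23 cm³, so a = 3.470 × 10^-8 cm = 347.0 pm.
Atoms touch along the face diagonal, so √2·a = 4r, so r = 0.3536 × a = 123 pm.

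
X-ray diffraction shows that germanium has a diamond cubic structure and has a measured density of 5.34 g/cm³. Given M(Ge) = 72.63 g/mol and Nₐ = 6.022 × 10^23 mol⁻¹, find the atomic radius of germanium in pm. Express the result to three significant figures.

For a diamond cubic cell (Z = 8), a³ = Z·M/(N_A·ρ) = 8 × 72.63 / (6.022 × 10²³ × 5.340) = 1.807 × 10^-22 cm³, so a = 5.653 × 10^-8 cm = 565.3 pm.
Nearest neighbors lie along the body diagonal with √3·a = 8r, so r = 0.2165 × a = 122 pm.

122 pm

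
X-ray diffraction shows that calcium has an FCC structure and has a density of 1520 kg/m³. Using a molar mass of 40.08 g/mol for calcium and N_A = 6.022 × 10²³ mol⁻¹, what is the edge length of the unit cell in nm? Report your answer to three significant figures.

With Z = 4 atoms per FCC cell, a³ = Z·M/(N_A·ρ) = 4 × 40.08 / (6.022 × 10²³ × 1.520 g/cm³) = 1.751 × 10^-22 cm³.
a = (1.751 × 10^-22)^(1/3) = 5.595 × 10^-8 cm = 0.560 nm.

0.560 nm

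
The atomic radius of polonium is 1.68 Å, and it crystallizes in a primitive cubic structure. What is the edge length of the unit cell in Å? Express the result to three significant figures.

3.36 Å

In a simple cubic lattice, atoms touch along the cell edge, so a = 2r.
a = 2r = 2 × 1.68 = 3.36 Å.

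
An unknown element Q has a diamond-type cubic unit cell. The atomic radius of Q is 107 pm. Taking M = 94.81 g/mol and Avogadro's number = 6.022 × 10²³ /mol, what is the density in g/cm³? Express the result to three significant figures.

In a diamond cubic lattice, nearest neighbors lie along the body diagonal with √3·a = 8r, giving a = 494.2 pm = 4.942 × 10^-8 cm.
With Z = 8, ρ = Z·M/(N_A·a³) = 8 × 94.81 / (6.022 × 10²³ × 1.207 × 10^-22) = 10.43 g/cm³.

10.4 g/cm³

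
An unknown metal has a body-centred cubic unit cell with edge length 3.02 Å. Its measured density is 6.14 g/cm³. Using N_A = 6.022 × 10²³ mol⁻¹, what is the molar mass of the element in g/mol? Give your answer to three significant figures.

50.9 g/mol

A BCC cell has Z = 2 atoms; a = 3.020 × 10^-8 cm.
M = ρ·N_A·a³/Z = 6.14 × 6.022 × 10²³ × 2.754 × 10^-23 / 2 = 50.9 g/mol.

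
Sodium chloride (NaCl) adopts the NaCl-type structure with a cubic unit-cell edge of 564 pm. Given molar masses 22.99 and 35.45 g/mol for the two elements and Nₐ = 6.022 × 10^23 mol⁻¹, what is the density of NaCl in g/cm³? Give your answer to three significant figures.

The NaCl-type structure contains Z = 4 formula units per cell; M(NaCl) = 22.99 + 35.45 = 58.44 g/mol.
a³ = (5.640 × 10^-8 cm)³ = 1.794 × 10^-22 cm³.
ρ = 4 × 58.44 / (6.022 × 10²³ × 1.794 × 10^-22) = 2.164 g/cm³.

2.16 g/cm³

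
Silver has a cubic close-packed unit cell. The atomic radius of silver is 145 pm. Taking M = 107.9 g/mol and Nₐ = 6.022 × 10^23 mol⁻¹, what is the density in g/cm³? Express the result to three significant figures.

10.4 g/cm³

In an FCC lattice, atoms touch along the face diagonal, so √2·a = 4r, giving a = 410.1 pm = 4.101 × 10^-8 cm.
With Z = 4, ρ = Z·M/(N_A·a³) = 4 × 107.9 / (6.022 × 10²³ × 6.898 × 10^-23) = 10.39 g/cm³.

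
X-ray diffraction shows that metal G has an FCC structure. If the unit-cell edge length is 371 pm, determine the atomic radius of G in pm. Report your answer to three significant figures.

131 pm

In an FCC lattice, atoms touch along the face diagonal, so √2·a = 4r.
r = √2·a/4 = 1.4142 × 371 / 4 = 131 pm.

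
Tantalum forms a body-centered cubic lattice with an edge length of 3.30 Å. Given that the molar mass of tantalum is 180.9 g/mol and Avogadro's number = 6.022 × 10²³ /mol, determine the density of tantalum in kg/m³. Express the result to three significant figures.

A BCC unit cell contains Z = 2 atoms.
Cell volume: a³ = (3.30 Å)³ = (3.300 × 10^-8 cm)³ = 3.594 × 10^-23 cm³.
ρ = Z·M/(N_A·a³) = 2 × 180.9 / (6.022 × 10²³ × 3.594 × 10^-23) = 16.72 g/cm³ = 16700 kg/m³.

16700 kg/m³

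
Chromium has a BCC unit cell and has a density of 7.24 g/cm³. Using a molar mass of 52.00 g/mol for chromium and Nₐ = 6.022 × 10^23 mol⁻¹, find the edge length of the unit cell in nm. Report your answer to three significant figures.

0.288 nm

With Z = 2 atoms per BCC cell, a³ = Z·M/(N_A·ρ) = 2 × 52.00 / (6.022 × 10²³ × 7.240 g/cm³) = 2.385 × 10^-23 cm³.
a = (2.385 × 10^-23)^(1/3) = 2.879 × 10^-8 cm = 0.288 nm.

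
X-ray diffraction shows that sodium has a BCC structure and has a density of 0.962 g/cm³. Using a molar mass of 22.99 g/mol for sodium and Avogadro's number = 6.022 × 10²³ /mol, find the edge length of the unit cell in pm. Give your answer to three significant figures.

430 pm

With Z = 2 atoms per BCC cell, a³ = Z·M/(N_A·ρ) = 2 × 22.99 / (6.022 × 10²³ × 0.9620 g/cm³) = 7.937 × 10^-23 cm³.
a = (7.937 × 10^-23)^(1/3) = 4.298 × 10^-8 cm = 430 pm.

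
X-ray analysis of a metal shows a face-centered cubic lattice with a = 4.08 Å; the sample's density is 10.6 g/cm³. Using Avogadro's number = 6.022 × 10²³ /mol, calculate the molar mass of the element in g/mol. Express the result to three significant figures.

108 g/mol

An FCC cell has Z = 4 atoms; a = 4.080 × 10^-8 cm.
M = ρ·N_A·a³/Z = 10.6 × 6.022 × 10²³ × 6.792 × 10^-23 / 4 = 108 g/mol.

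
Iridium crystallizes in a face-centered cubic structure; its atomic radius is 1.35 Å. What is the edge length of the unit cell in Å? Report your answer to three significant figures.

3.82 Å

In an FCC lattice, atoms touch along the face diagonal, so √2·a = 4r.
a = 4r/√2 = 4 × 1.35 / 1.4142 = 3.82 Å.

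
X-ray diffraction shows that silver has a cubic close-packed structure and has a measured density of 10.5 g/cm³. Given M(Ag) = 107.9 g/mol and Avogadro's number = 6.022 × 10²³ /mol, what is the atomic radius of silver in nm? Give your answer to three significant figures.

0.144 nm

For an FCC cell (Z = 4), a³ = Z·M/(N_A·ρ) = 4 × 107.9 / (6.022 × 10²³ × 10.50) = 6.826 × 10^-23 cm³, so a = 4.087 × 10^-8 cm = 0.4087 nm.
Atoms touch along the face diagonal, so √2·a = 4r, so r = 0.3536 × a = 0.144 nm.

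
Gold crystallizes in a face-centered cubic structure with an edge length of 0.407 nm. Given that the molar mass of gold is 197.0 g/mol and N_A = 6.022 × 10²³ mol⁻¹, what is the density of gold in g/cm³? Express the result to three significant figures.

19.4 g/cm³

An FCC unit cell contains Z = 4 atoms.
Cell volume: a³ = (0.407 nm)³ = (4.070 × 10^-8 cm)³ = 6.742 × 10^-23 cm³.
ρ = Z·M/(N_A·a³) = 4 × 197.0 / (6.022 × 10²³ × 6.742 × 10^-23) = 19.41 g/cm³.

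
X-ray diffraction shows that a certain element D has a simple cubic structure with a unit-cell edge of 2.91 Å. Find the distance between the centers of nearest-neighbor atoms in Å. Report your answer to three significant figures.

2.91 Å

In a simple cubic structure, atoms touch along the cell edge, so a = 2r; the nearest-neighbor distance equals 2r = 1.000·a.
d = 1.000 × 2.91 = 2.91 Å.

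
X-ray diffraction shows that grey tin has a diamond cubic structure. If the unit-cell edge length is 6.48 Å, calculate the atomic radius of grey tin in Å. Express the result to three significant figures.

In a diamond cubic lattice, nearest neighbors lie along the body diagonal with √3·a = 8r.
r = √3·a/8 = 1.7321 × 6.48 / 8 = 1.40 Å.

1.40 Å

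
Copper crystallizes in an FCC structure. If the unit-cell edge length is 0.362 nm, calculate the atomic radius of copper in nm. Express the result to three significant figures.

0.128 nm

In an FCC lattice, atoms touch along the face diagonal, so √2·a = 4r.
r = √2·a/4 = 1.4142 × 0.362 / 4 = 0.128 nm.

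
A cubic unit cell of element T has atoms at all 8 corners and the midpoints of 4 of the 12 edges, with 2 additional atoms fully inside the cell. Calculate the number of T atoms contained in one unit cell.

4

Corner atoms are shared by 8 cells (1/8 each), edge atoms by 4 (1/4 each), interior atoms are unshared.
Net atoms = 8 × 1/8 + 4 × 1/4 + 2 = 1 + 1 + 2 = 4.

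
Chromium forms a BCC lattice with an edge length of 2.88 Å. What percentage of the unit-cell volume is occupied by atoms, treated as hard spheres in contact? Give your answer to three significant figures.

In a BCC lattice atoms touch along the body diagonal, so √3·a = 4r, so r = 0.4330a = 1.247 Å.
Packing fraction = Z·(4/3)πr³ / a³ = 2 × (4/3)π × (1.247)³ / (2.88)³ = 0.6802 = 68.0%.

68.0%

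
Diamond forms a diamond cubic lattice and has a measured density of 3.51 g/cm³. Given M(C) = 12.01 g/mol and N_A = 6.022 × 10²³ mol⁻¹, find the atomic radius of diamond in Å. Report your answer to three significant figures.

0.773 Å

For a diamond cubic cell (Z = 8), a³ = Z·M/(N_A·ρ) = 8 × 12.01 / (6.022 × 10²³ × 3.510) = 4.546 × 10^-23 cm³, so a = 3.569 × 10^-8 cm = 3.569 Å.
Nearest neighbors lie along the body diagonal with √3·a = 8r, so r = 0.2165 × a = 0.773 Å.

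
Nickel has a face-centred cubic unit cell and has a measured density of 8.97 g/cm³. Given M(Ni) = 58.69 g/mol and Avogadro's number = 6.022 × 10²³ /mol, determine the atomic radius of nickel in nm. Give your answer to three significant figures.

0.124 nm

For an FCC cell (Z = 4), a³ = Z·M/(N_A·ρ) = 4 × 58.69 / (6.022 × 10²³ × 8.970) = 4.346 × 10^-23 cm³, so a = 3.516 × 10^-8 cm = 0.3516 nm.
Atoms touch along the face diagonal, so √2·a = 4r, so r = 0.3536 × a = 0.124 nm.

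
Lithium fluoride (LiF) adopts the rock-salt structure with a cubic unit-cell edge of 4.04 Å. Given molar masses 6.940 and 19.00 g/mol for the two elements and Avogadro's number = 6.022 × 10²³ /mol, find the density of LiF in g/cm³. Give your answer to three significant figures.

2.61 g/cm³

The rock-salt structure contains Z = 4 formula units per cell; M(LiF) = 6.940 + 19.00 = 25.94 g/mol.
a³ = (4.040 × 10^-8 cm)³ = 6.594 × 10^-23 cm³.
ρ = 4 × 25.94 / (6.022 × 10²³ × 6.594 × 10^-23) = 2.613 g/cm³.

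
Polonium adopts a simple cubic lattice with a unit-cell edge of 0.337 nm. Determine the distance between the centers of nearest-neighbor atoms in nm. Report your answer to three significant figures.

0.337 nm

In a simple cubic structure, atoms touch along the cell edge, so a = 2r; the nearest-neighbor distance equals 2r = 1.000·a.
d = 1.000 × 0.337 = 0.337 nm.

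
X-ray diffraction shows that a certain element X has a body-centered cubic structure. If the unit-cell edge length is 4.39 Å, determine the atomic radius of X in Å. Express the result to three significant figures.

1.90 Å

In a BCC lattice, atoms touch along the body diagonal, so √3·a = 4r.
r = √3·a/4 = 1.7321 × 4.39 / 4 = 1.90 Å.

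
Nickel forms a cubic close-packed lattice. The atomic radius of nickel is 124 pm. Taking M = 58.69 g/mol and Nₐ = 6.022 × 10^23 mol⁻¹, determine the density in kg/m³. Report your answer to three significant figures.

9040 kg/m³

In an FCC lattice, atoms touch along the face diagonal, so √2·a = 4r, giving a = 350.7 pm = 3.507 × 10^-8 cm.
With Z = 4, ρ = Z·M/(N_A·a³) = 4 × 58.69 / (6.022 × 10²³ × 4.314 × 10^-23) = 9.036 g/cm³ = 9040 kg/m³.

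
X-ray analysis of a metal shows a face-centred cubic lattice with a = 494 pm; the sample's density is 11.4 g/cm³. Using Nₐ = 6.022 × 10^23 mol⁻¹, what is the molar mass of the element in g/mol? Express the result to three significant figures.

An FCC cell has Z = 4 atoms; a = 4.940 × 10^-8 cm.
M = ρ·N_A·a³/Z = 11.4 × 6.022 × 10²³ × 1.206 × 10^-22 / 4 = 207 g/mol.

207 g/mol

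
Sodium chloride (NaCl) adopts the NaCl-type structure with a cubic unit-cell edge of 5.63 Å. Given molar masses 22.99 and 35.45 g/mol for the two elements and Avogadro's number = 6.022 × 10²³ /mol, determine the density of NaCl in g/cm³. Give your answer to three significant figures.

The NaCl-type structure contains Z = 4 formula units per cell; M(NaCl) = 22.99 + 35.45 = 58.44 g/mol.
a³ = (5.630 × 10^-8 cm)³ = 1.785 × 10^-22 cm³.
ρ = 4 × 58.44 / (6.022 × 10²³ × 1.785 × 10^-22) = 2.175 g/cm³.

2.18 g/cm³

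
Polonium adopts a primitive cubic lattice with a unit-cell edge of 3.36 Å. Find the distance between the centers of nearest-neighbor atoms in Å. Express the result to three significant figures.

In a simple cubic structure, atoms touch along the cell edge, so a = 2r; the nearest-neighbor distance equals 2r = 1.000·a.
d = 1.000 × 3.36 = 3.36 Å.

3.36 Å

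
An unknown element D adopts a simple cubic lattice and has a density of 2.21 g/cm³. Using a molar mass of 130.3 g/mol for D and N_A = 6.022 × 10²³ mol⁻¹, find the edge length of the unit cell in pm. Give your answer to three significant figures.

With Z = 1 atom per simple cubic cell, a³ = Z·M/(N_A·ρ) = 1 × 130.3 / (6.022 × 10²³ × 2.210 g/cm³) = 9.791 × 10^-23 cm³.
a = (9.791 × 10^-23)^(1/3) = 4.609 × 10^-8 cm = 461 pm.

461 pm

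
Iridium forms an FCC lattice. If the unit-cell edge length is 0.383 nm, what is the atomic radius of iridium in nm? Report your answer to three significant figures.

0.135 nm

In an FCC lattice, atoms touch along the face diagonal, so √2·a = 4r.
r = √2·a/4 = 1.4142 × 0.383 / 4 = 0.135 nm.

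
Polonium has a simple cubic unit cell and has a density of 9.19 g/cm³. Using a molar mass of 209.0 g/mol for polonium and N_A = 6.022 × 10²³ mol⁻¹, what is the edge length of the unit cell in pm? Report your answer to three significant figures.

336 pm

With Z = 1 atom per simple cubic cell, a³ = Z·M/(N_A·ρ) = 1 × 209.0 / (6.022 × 10²³ × 9.190 g/cm³) = 3.777 × 10^-23 cm³.
a = (3.777 × 10^-23)^(1/3) = 3.355 × 10^-8 cm = 336 pm.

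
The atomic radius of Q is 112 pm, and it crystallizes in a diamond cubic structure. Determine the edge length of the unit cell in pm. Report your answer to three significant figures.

517 pm

In a diamond cubic lattice, nearest neighbors lie along the body diagonal with √3·a = 8r.
a = 8r/√3 = 8 × 112 / 1.7321 = 517 pm.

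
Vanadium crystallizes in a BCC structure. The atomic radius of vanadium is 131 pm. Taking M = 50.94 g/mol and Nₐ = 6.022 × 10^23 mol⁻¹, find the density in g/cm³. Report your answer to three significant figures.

In a BCC lattice, atoms touch along the body diagonal, so √3·a = 4r, giving a = 302.5 pm = 3.025 × 10^-8 cm.
With Z = 2, ρ = Z·M/(N_A·a³) = 2 × 50.94 / (6.022 × 10²³ × 2.769 × 10^-23) = 6.110 g/cm³.

6.11 g/cm³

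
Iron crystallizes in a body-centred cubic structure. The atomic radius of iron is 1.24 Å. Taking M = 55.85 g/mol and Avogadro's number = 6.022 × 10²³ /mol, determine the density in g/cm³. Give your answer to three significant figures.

7.90 g/cm³

In a BCC lattice, atoms touch along the body diagonal, so √3·a = 4r, giving a = 2.864 Å = 2.864 × 10^-8 cm.
With Z = 2, ρ = Z·M/(N_A·a³) = 2 × 55.85 / (6.022 × 10²³ × 2.348 × 10^-23) = 7.899 g/cm³.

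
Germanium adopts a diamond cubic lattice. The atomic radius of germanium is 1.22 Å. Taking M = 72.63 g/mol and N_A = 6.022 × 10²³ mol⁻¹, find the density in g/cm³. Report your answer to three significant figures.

5.39 g/cm³

In a diamond cubic lattice, nearest neighbors lie along the body diagonal with √3·a = 8r, giving a = 5.635 Å = 5.635 × 10^-8 cm.
With Z = 8, ρ = Z·M/(N_A·a³) = 8 × 72.63 / (6.022 × 10²³ × 1.789 × 10^-22) = 5.393 g/cm³.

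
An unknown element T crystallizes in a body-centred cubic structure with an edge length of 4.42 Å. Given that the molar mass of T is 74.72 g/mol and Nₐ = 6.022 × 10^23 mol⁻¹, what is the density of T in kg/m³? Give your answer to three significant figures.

A BCC unit cell contains Z = 2 atoms.
Cell volume: a³ = (4.42 Å)³ = (4.420 × 10^-8 cm)³ = 8.635 × 10^-23 cm³.
ρ = Z·M/(N_A·a³) = 2 × 74.72 / (6.022 × 10²³ × 8.635 × 10^-23) = 2.874 g/cm³ = 2870 kg/m³.

2870 kg/m³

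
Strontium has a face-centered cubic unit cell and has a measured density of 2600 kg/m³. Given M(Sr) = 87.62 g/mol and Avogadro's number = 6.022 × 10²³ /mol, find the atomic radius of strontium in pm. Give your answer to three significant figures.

215 pm

For an FCC cell (Z = 4), a³ = Z·M/(N_A·ρ) = 4 × 87.62 / (6.022 × 10²³ × 2.600) = 2.238 × 10^-22 cm³, so a = 6.072 × 10^-8 cm = 607.2 pm.
Atoms touch along the face diagonal, so √2·a = 4r, so r = 0.3536 × a = 215 pm.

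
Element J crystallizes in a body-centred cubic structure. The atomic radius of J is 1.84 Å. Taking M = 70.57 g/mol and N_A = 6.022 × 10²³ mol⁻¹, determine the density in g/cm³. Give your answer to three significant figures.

3.05 g/cm³

In a BCC lattice, atoms touch along the body diagonal, so √3·a = 4r, giving a = 4.249 Å = 4.249 × 10^-8 cm.
With Z = 2, ρ = Z·M/(N_A·a³) = 2 × 70.57 / (6.022 × 10²³ × 7.673 × 10^-23) = 3.055 g/cm³.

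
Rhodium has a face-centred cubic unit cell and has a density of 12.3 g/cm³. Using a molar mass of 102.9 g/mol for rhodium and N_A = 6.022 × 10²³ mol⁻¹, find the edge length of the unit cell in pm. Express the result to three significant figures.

With Z = 4 atoms per FCC cell, a³ = Z·M/(N_A·ρ) = 4 × 102.9 / (6.022 × 10²³ × 12.30 g/cm³) = 5.557 × 10^-23 cm³.
a = (5.557 × 10^-23)^(1/3) = 3.816 × 10^-8 cm = 382 pm.

382 pm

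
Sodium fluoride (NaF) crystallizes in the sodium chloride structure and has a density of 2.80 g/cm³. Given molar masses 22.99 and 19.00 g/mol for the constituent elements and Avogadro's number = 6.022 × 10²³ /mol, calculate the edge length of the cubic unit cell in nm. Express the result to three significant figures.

0.464 nm

M(NaF) = 41.99 g/mol; Z = 4 formula units per cell.
a³ = Z·M/(N_A·ρ) = 4 × 41.99 / (6.022 × 10²³ × 2.80) = 9.961 × 10^-23 cm³, so a = 4.636 × 10^-8 cm = 0.464 nm.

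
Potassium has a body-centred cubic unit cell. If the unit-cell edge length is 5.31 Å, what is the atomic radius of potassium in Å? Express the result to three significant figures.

2.30 Å

In a BCC lattice, atoms touch along the body diagonal, so √3·a = 4r.
r = √3·a/4 = 1.7321 × 5.31 / 4 = 2.30 Å.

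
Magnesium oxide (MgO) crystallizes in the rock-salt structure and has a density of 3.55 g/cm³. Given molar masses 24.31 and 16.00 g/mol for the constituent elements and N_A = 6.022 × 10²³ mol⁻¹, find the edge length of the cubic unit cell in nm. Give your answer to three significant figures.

0.423 nm

M(MgO) = 40.31 g/mol; Z = 4 formula units per cell.
a³ = Z·M/(N_A·ρ) = 4 × 40.31 / (6.022 × 10²³ × 3.55) = 7.542 × 10^-23 cm³, so a = 4.225 × 10^-8 cm = 0.423 nm.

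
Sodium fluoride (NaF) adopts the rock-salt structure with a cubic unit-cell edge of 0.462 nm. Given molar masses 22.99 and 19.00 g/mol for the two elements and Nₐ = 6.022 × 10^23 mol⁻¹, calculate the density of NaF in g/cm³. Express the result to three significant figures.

The rock-salt structure contains Z = 4 formula units per cell; M(NaF) = 22.99 + 19.00 = 41.99 g/mol.
a³ = (4.620 × 10^-8 cm)³ = 9.861 × 10^-23 cm³.
ρ = 4 × 41.99 / (6.022 × 10²³ × 9.861 × 10^-23) = 2.828 g/cm³.

2.83 g/cm³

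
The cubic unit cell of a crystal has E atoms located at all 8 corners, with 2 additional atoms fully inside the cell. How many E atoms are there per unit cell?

Corner atoms are shared by 8 cells (1/8 each), interior atoms are unshared.
Net atoms = 8 × 1/8 + 2 = 1 + 2 = 3.

3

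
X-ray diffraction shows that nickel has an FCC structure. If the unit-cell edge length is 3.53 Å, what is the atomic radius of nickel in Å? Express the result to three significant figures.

1.25 Å

In an FCC lattice, atoms touch along the face diagonal, so √2·a = 4r.
r = √2·a/4 = 1.4142 × 3.53 / 4 = 1.25 Å.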